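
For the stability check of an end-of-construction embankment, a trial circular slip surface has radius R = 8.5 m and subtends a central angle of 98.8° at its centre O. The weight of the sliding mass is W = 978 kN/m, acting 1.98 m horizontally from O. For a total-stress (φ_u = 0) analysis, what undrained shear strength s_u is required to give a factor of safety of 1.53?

s_u = 23.8 kPa

FS = s_u·L_a·R / (W·d), so s_u = FS·W·d / (L_a·R).
Arc length L_a = R·θ = 8.5·(98.8°·π/180) = 8.5·1.7244 = 14.66 m
s_u = 1.53·978·1.98 / (14.66·8.5) = 2962.8 / 124.59 = 23.78 kPa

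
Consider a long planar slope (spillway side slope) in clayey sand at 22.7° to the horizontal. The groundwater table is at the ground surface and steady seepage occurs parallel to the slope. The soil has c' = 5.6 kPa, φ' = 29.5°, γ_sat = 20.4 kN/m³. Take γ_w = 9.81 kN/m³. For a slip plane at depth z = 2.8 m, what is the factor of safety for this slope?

FS = 0.98

With seepage parallel to the slope and the water table at the surface, the effective normal stress on the slip plane uses the buoyant unit weight γ' = γ_sat − γ_w while the driving shear stress uses γ_sat:
FS = [c' + γ' z cos²β tanφ'] / [γ_sat z sinβ cosβ]
γ' = 20.4 − 9.81 = 10.59 kN/m³
Numerator = 5.6 + 10.59·2.8·cos²22.7°·tan29.5° = 5.6 + 10.59·2.8·0.8511·0.5658 = 19.878 kPa
Denominator = 20.4·2.8·sin22.7°·cos22.7° = 20.4·2.8·0.3859·0.9225 = 20.335 kPa
FS = 19.878 / 20.335 = 0.977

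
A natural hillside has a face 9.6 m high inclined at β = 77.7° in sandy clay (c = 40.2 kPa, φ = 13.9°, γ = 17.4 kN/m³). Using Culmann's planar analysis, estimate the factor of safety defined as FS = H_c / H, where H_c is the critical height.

H_c = (4c/γ) · sinβ cosφ / [1 − cos(β − φ)]
    = (4·40.2/17.4) · sin77.7°·cos13.9° / [1 − cos63.8°]
    = 9.241 · 0.9484 / 0.5585 = 15.69 m
FS = H_c / H = 15.69 / 9.6 = 1.635

FS = 1.63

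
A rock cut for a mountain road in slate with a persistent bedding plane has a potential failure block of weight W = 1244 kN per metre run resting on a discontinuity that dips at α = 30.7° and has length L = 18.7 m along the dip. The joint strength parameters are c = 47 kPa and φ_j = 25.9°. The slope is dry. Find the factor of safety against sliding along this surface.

FS = 2.20

Resolving the block weight along and normal to the plane and applying the Mohr–Coulomb strength on the joint:
N' = W cosα = 1244·cos30.7° = 1069.7 kN/m
Driving force T = W sinα = 1244·sin30.7° = 635.1 kN/m
Resisting force R = c·L + N'·tanφ_j = 47·18.7 + 1069.7·tan25.9° = 878.9 + 519.4 = 1398.3 kN/m
FS = R / T = 1398.3 / 635.1 = 2.202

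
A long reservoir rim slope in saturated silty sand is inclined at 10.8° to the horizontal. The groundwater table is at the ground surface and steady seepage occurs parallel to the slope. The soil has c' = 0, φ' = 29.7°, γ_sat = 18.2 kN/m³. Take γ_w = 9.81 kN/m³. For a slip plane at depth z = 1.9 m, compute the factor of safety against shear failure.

FS = 1.38

With seepage parallel to the slope and the water table at the surface, the effective normal stress on the slip plane uses the buoyant unit weight γ' = γ_sat − γ_w while the driving shear stress uses γ_sat:
FS = [c' + γ' z cos²β tanφ'] / [γ_sat z sinβ cosβ]
(For c' = 0 this reduces to FS = (γ'/γ_sat)·tanφ'/tanβ.)
γ' = 18.2 − 9.81 = 8.39 kN/m³
Numerator = 0.0 + 8.39·1.9·cos²10.8°·tan29.7° = 0.0 + 8.39·1.9·0.9649·0.5704 = 8.773 kPa
Denominator = 18.2·1.9·sin10.8°·cos10.8° = 18.2·1.9·0.1874·0.9823 = 6.365 kPa
FS = 8.773 / 6.365 = 1.378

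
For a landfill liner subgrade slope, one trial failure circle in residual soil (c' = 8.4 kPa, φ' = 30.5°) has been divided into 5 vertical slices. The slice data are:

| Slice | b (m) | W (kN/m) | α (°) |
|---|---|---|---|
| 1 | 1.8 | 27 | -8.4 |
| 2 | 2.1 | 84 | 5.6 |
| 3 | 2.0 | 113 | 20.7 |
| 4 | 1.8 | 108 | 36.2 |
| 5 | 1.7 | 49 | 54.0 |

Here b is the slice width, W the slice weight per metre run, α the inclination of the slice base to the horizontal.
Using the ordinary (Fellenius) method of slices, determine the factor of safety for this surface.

Ordinary method of slices: FS = Σ[c'·Δl_i + (W_i cosα_i)·tanφ'] / Σ W_i sinα_i, with Δl_i = b_i / cosα_i.
Slice 1: Δl = 1.8/cos(-8.4°) = 1.820 m; N'_1 = 27·cos(-8.4°) = 26.7; c'Δl = 15.28; W sinα = -3.9
Slice 2: Δl = 2.1/cos5.6° = 2.110 m; N'_2 = 84·cos5.6° = 83.6; c'Δl = 17.72; W sinα = 8.2
Slice 3: Δl = 2.0/cos20.7° = 2.138 m; N'_3 = 113·cos20.7° = 105.7; c'Δl = 17.96; W sinα = 39.9
Slice 4: Δl = 1.8/cos36.2° = 2.231 m; N'_4 = 108·cos36.2° = 87.2; c'Δl = 18.74; W sinα = 63.8
Slice 5: Δl = 1.7/cos54.0° = 2.892 m; N'_5 = 49·cos54.0° = 28.8; c'Δl = 24.29; W sinα = 39.6
Σc'Δl = 94.0 kN/m; ΣN' = 332.0 kN/m; ΣW sinα = 147.6 kN/m
Resisting = 94.0 + 332.0·tan30.5° = 94.0 + 195.5 = 289.5 kN/m
FS = 289.5 / 147.6 = 1.961

FS = 1.96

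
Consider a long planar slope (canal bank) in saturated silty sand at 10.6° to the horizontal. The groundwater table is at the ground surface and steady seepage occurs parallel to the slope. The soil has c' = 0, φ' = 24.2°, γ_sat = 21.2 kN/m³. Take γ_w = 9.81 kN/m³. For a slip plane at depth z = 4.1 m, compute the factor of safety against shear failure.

FS = 1.29

With seepage parallel to the slope and the water table at the surface, the effective normal stress on the slip plane uses the buoyant unit weight γ' = γ_sat − γ_w while the driving shear stress uses γ_sat:
FS = [c' + γ' z cos²β tanφ'] / [γ_sat z sinβ cosβ]
(For c' = 0 this reduces to FS = (γ'/γ_sat)·tanφ'/tanβ.)
γ' = 21.2 − 9.81 = 11.39 kN/m³
Numerator = 0.0 + 11.39·4.1·cos²10.6°·tan24.2° = 0.0 + 11.39·4.1·0.9662·0.4494 = 20.277 kPa
Denominator = 21.2·4.1·sin10.6°·cos10.6° = 21.2·4.1·0.1840·0.9829 = 15.716 kPa
FS = 20.277 / 15.716 = 1.290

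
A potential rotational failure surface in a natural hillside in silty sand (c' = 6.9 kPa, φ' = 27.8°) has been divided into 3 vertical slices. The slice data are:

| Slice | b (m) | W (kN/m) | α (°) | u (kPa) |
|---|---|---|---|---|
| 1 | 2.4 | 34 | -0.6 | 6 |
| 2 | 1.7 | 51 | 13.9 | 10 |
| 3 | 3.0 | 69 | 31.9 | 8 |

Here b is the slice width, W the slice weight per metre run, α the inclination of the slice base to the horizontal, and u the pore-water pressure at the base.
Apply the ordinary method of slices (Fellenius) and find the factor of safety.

FS = 1.99

Ordinary method of slices: FS = Σ[c'·Δl_i + (W_i cosα_i − u_i·Δl_i)·tanφ'] / Σ W_i sinα_i, with Δl_i = b_i / cosα_i.
Slice 1: Δl = 2.4/cos(-0.6°) = 2.400 m; N'_1 = 34·cos(-0.6°) − 6·2.400 = 19.6; c'Δl = 16.56; W sinα = -0.4
Slice 2: Δl = 1.7/cos13.9° = 1.751 m; N'_2 = 51·cos13.9° − 10·1.751 = 32.0; c'Δl = 12.08; W sinα = 12.3
Slice 3: Δl = 3.0/cos31.9° = 3.534 m; N'_3 = 69·cos31.9° − 8·3.534 = 30.3; c'Δl = 24.38; W sinα = 36.5
Σc'Δl = 53.0 kN/m; ΣN' = 81.9 kN/m; ΣW sinα = 48.4 kN/m
Resisting = 53.0 + 81.9·tan27.8° = 53.0 + 43.2 = 96.2 kN/m
FS = 96.2 / 48.4 = 1.990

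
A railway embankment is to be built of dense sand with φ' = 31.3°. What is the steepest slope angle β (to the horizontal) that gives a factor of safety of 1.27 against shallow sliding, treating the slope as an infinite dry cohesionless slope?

For an infinite dry cohesionless slope FS = tanφ'/tanβ, so tanβ = tanφ' / FS.
tanβ = tan31.3° / 1.27 = 0.6080 / 1.27 = 0.4787
β = arctan(0.4787) = 25.58°

β = 25.6°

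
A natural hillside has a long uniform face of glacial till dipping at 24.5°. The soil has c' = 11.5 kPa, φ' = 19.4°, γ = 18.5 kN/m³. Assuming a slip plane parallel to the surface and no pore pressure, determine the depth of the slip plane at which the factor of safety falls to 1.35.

Setting FS = 1.35 in FS = [c' + γz cos²β tanφ'] / [γz sinβ cosβ] and solving for z:
z = c' / [γ cosβ (FS·sinβ − cosβ·tanφ')]
  = 11.5 / [18.5·cos24.5°·(1.35·sin24.5° − cos24.5°·tan19.4°)]
  = 11.5 / [18.5·0.9100·(1.35·0.4147 − 0.9100·0.3522)]
  = 11.5 / 4.0299 = 2.854 m

z = 2.85 m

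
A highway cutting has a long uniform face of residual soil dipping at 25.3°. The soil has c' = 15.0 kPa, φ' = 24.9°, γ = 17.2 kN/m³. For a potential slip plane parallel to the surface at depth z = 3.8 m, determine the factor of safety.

FS = 1.58

For an infinite slope with a slip plane parallel to the surface (no pore pressure): FS = [c' + γz cos²β tanφ'] / [γz sinβ cosβ].
γz = 17.2·3.8 = 65.36 kN/m²
Numerator = 15.0 + 65.36·cos²25.3°·tan24.9° = 15.0 + 65.36·0.8174·0.4642 = 39.798 kPa
Denominator = 65.36·sin25.3°·cos25.3° = 65.36·0.4274·0.9041 = 25.253 kPa
FS = 39.798 / 25.253 = 1.576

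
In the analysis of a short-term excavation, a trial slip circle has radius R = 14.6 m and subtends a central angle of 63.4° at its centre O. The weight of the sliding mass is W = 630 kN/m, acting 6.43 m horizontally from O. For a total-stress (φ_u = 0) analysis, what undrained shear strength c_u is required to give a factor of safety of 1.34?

c_u = 23.0 kPa

FS = c_u·L_a·R / (W·d), so c_u = FS·W·d / (L_a·R).
Arc length L_a = R·θ = 14.6·(63.4°·π/180) = 14.6·1.1065 = 16.16 m
c_u = 1.34·630·6.43 / (16.16·14.6) = 5428.2 / 235.87 = 23.01 kPa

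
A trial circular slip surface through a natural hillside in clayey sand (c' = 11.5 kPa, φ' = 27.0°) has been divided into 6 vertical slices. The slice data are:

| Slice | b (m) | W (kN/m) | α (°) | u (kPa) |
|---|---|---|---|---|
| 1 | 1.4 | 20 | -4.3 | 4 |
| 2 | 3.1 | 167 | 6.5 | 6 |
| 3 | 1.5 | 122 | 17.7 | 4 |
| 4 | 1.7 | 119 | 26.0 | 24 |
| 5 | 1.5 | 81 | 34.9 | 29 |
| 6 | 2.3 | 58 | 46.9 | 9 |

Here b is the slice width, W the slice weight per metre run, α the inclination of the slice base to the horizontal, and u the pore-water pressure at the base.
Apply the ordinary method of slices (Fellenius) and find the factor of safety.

Ordinary method of slices: FS = Σ[c'·Δl_i + (W_i cosα_i − u_i·Δl_i)·tanφ'] / Σ W_i sinα_i, with Δl_i = b_i / cosα_i.
Slice 1: Δl = 1.4/cos(-4.3°) = 1.404 m; N'_1 = 20·cos(-4.3°) − 4·1.404 = 14.3; c'Δl = 16.15; W sinα = -1.5
Slice 2: Δl = 3.1/cos6.5° = 3.120 m; N'_2 = 167·cos6.5° − 6·3.120 = 147.2; c'Δl = 35.88; W sinα = 18.9
Slice 3: Δl = 1.5/cos17.7° = 1.575 m; N'_3 = 122·cos17.7° − 4·1.575 = 109.9; c'Δl = 18.11; W sinα = 37.1
Slice 4: Δl = 1.7/cos26.0° = 1.891 m; N'_4 = 119·cos26.0° − 24·1.891 = 61.6; c'Δl = 21.75; W sinα = 52.2
Slice 5: Δl = 1.5/cos34.9° = 1.829 m; N'_5 = 81·cos34.9° − 29·1.829 = 13.4; c'Δl = 21.03; W sinα = 46.3
Slice 6: Δl = 2.3/cos46.9° = 3.366 m; N'_6 = 58·cos46.9° − 9·3.366 = 9.3; c'Δl = 38.71; W sinα = 42.3
Σc'Δl = 151.6 kN/m; ΣN' = 355.8 kN/m; ΣW sinα = 195.4 kN/m
Resisting = 151.6 + 355.8·tan27.0° = 151.6 + 181.3 = 332.9 kN/m
FS = 332.9 / 195.4 = 1.704

FS = 1.70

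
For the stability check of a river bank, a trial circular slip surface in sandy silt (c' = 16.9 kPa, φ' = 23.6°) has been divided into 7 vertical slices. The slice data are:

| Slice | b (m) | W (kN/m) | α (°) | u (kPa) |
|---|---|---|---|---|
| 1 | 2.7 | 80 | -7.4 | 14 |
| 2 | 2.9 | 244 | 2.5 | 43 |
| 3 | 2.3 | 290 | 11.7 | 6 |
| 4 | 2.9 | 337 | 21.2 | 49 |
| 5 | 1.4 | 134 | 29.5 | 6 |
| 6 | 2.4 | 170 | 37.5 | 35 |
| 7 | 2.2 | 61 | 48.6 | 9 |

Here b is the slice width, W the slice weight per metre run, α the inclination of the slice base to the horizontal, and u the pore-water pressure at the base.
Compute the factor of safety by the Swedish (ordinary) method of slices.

Ordinary method of slices: FS = Σ[c'·Δl_i + (W_i cosα_i − u_i·Δl_i)·tanφ'] / Σ W_i sinα_i, with Δl_i = b_i / cosα_i.
Slice 1: Δl = 2.7/cos(-7.4°) = 2.723 m; N'_1 = 80·cos(-7.4°) − 14·2.723 = 41.2; c'Δl = 46.01; W sinα = -10.3
Slice 2: Δl = 2.9/cos2.5° = 2.903 m; N'_2 = 244·cos2.5° − 43·2.903 = 118.9; c'Δl = 49.06; W sinα = 10.6
Slice 3: Δl = 2.3/cos11.7° = 2.349 m; N'_3 = 290·cos11.7° − 6·2.349 = 269.9; c'Δl = 39.69; W sinα = 58.8
Slice 4: Δl = 2.9/cos21.2° = 3.111 m; N'_4 = 337·cos21.2° − 49·3.111 = 161.8; c'Δl = 52.57; W sinα = 121.9
Slice 5: Δl = 1.4/cos29.5° = 1.609 m; N'_5 = 134·cos29.5° − 6·1.609 = 107.0; c'Δl = 27.18; W sinα = 66.0
Slice 6: Δl = 2.4/cos37.5° = 3.025 m; N'_6 = 170·cos37.5° − 35·3.025 = 29.0; c'Δl = 51.12; W sinα = 103.5
Slice 7: Δl = 2.2/cos48.6° = 3.327 m; N'_7 = 61·cos48.6° − 9·3.327 = 10.4; c'Δl = 56.22; W sinα = 45.8
Σc'Δl = 321.9 kN/m; ΣN' = 738.2 kN/m; ΣW sinα = 396.2 kN/m
Resisting = 321.9 + 738.2·tan23.6° = 321.9 + 322.5 = 644.4 kN/m
FS = 644.4 / 396.2 = 1.626

FS = 1.63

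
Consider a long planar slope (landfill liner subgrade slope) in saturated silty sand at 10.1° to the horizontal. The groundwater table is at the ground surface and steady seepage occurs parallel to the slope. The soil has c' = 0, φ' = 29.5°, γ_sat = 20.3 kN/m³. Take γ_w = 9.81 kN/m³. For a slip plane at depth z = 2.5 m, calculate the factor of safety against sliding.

FS = 1.64

With seepage parallel to the slope and the water table at the surface, the effective normal stress on the slip plane uses the buoyant unit weight γ' = γ_sat − γ_w while the driving shear stress uses γ_sat:
FS = [c' + γ' z cos²β tanφ'] / [γ_sat z sinβ cosβ]
(For c' = 0 this reduces to FS = (γ'/γ_sat)·tanφ'/tanβ.)
γ' = 20.3 − 9.81 = 10.49 kN/m³
Numerator = 0.0 + 10.49·2.5·cos²10.1°·tan29.5° = 0.0 + 10.49·2.5·0.9692·0.5658 = 14.381 kPa
Denominator = 20.3·2.5·sin10.1°·cos10.1° = 20.3·2.5·0.1754·0.9845 = 8.762 kPa
FS = 14.381 / 8.762 = 1.641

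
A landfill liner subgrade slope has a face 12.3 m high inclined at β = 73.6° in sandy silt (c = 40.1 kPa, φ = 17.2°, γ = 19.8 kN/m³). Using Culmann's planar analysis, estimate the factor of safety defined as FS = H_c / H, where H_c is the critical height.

H_c = (4c/γ) · sinβ cosφ / [1 − cos(β − φ)]
    = (4·40.1/19.8) · sin73.6°·cos17.2° / [1 − cos56.4°]
    = 8.101 · 0.9164 / 0.4466 = 16.62 m
FS = H_c / H = 16.62 / 12.3 = 1.351

FS = 1.35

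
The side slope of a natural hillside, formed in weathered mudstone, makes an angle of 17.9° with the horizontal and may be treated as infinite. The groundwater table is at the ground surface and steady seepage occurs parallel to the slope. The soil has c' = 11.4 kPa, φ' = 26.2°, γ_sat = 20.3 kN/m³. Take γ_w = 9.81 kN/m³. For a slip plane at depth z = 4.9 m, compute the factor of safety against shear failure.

FS = 1.18

With seepage parallel to the slope and the water table at the surface, the effective normal stress on the slip plane uses the buoyant unit weight γ' = γ_sat − γ_w while the driving shear stress uses γ_sat:
FS = [c' + γ' z cos²β tanφ'] / [γ_sat z sinβ cosβ]
γ' = 20.3 − 9.81 = 10.49 kN/m³
Numerator = 11.4 + 10.49·4.9·cos²17.9°·tan26.2° = 11.4 + 10.49·4.9·0.9055·0.4921 = 34.303 kPa
Denominator = 20.3·4.9·sin17.9°·cos17.9° = 20.3·4.9·0.3074·0.9516 = 29.093 kPa
FS = 34.303 / 29.093 = 1.179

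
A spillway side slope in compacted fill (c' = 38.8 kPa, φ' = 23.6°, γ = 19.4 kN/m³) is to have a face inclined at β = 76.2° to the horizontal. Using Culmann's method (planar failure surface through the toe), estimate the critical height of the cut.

Culmann's analysis gives the critical failure plane at α_cr = (β + φ')/2 = (76.2 + 23.6)/2 = 49.9°, and the critical height
H_c = (4c'/γ) · sinβ cosφ' / [1 − cos(β − φ')]
    = (4·38.8/19.4) · sin76.2°·cos23.6° / [1 − cos(52.6°)]
    = 8.000 · 0.9711·0.9164 / [1 − 0.6074]
    = 8.000 · 0.8899 / 0.3926
    = 18.13 m

H_c = 18.13 m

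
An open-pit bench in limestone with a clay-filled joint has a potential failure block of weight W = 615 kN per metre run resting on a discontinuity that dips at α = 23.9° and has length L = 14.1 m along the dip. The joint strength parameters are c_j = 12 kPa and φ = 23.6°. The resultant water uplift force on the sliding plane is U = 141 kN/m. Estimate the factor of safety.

Resolving the block weight along and normal to the plane and applying the Mohr–Coulomb strength on the joint:
N' = W cosα − U = 615·cos23.9° − 141 = 421.3 kN/m
Driving force T = W sinα = 615·sin23.9° = 249.2 kN/m
Resisting force R = c_j·L + N'·tanφ = 12·14.1 + 421.3·tan23.6° = 169.2 + 184.0 = 353.2 kN/m
FS = R / T = 353.2 / 249.2 = 1.418

FS = 1.42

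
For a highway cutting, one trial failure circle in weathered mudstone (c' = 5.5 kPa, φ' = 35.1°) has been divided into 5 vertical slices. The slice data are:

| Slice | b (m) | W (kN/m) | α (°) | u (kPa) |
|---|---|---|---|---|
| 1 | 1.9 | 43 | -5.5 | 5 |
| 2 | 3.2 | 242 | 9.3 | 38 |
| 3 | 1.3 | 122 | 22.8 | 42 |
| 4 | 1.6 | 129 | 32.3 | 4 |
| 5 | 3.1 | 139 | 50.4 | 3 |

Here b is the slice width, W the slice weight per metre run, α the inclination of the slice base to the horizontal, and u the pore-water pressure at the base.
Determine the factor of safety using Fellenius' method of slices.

FS = 1.31

Ordinary method of slices: FS = Σ[c'·Δl_i + (W_i cosα_i − u_i·Δl_i)·tanφ'] / Σ W_i sinα_i, with Δl_i = b_i / cosα_i.
Slice 1: Δl = 1.9/cos(-5.5°) = 1.909 m; N'_1 = 43·cos(-5.5°) − 5·1.909 = 33.3; c'Δl = 10.50; W sinα = -4.1
Slice 2: Δl = 3.2/cos9.3° = 3.243 m; N'_2 = 242·cos9.3° − 38·3.243 = 115.6; c'Δl = 17.83; W sinα = 39.1
Slice 3: Δl = 1.3/cos22.8° = 1.410 m; N'_3 = 122·cos22.8° − 42·1.410 = 53.2; c'Δl = 7.76; W sinα = 47.3
Slice 4: Δl = 1.6/cos32.3° = 1.893 m; N'_4 = 129·cos32.3° − 4·1.893 = 101.5; c'Δl = 10.41; W sinα = 68.9
Slice 5: Δl = 3.1/cos50.4° = 4.863 m; N'_5 = 139·cos50.4° − 3·4.863 = 74.0; c'Δl = 26.75; W sinα = 107.1
Σc'Δl = 73.2 kN/m; ΣN' = 377.6 kN/m; ΣW sinα = 258.3 kN/m
Resisting = 73.2 + 377.6·tan35.1° = 73.2 + 265.4 = 338.6 kN/m
FS = 338.6 / 258.3 = 1.311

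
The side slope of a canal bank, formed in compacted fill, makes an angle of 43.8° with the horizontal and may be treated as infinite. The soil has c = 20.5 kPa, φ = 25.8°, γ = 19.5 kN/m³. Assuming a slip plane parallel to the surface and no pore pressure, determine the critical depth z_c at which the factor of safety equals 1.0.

z_c = 4.24 m

Setting FS = 1.00 in FS = [c + γz cos²β tanφ] / [γz sinβ cosβ] and solving for z:
z = c / [γ cosβ (FS·sinβ − cosβ·tanφ)]
  = 20.5 / [19.5·cos43.8°·(1.00·sin43.8° − cos43.8°·tan25.8°)]
  = 20.5 / [19.5·0.7218·(1.00·0.6921 − 0.7218·0.4834)]
  = 20.5 / 4.8307 = 4.244 m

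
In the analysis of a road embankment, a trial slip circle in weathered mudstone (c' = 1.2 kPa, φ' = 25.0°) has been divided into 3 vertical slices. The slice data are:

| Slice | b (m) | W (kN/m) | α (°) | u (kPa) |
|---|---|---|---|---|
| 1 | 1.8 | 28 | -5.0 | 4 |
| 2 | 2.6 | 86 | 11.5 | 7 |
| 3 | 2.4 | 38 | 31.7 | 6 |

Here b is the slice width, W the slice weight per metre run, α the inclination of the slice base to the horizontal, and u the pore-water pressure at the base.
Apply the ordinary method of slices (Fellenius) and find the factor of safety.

FS = 1.62

Ordinary method of slices: FS = Σ[c'·Δl_i + (W_i cosα_i − u_i·Δl_i)·tanφ'] / Σ W_i sinα_i, with Δl_i = b_i / cosα_i.
Slice 1: Δl = 1.8/cos(-5.0°) = 1.807 m; N'_1 = 28·cos(-5.0°) − 4·1.807 = 20.7; c'Δl = 2.17; W sinα = -2.4
Slice 2: Δl = 2.6/cos11.5° = 2.653 m; N'_2 = 86·cos11.5° − 7·2.653 = 65.7; c'Δl = 3.18; W sinα = 17.1
Slice 3: Δl = 2.4/cos31.7° = 2.821 m; N'_3 = 38·cos31.7° − 6·2.821 = 15.4; c'Δl = 3.39; W sinα = 20.0
Σc'Δl = 8.7 kN/m; ΣN' = 101.8 kN/m; ΣW sinα = 34.7 kN/m
Resisting = 8.7 + 101.8·tan25.0° = 8.7 + 47.5 = 56.2 kN/m
FS = 56.2 / 34.7 = 1.621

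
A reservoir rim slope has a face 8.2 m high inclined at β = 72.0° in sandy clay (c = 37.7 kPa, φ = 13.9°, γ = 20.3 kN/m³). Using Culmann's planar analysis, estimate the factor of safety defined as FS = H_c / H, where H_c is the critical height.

H_c = (4c/γ) · sinβ cosφ / [1 − cos(β − φ)]
    = (4·37.7/20.3) · sin72.0°·cos13.9° / [1 − cos58.1°]
    = 7.429 · 0.9232 / 0.4716 = 14.54 m
FS = H_c / H = 14.54 / 8.2 = 1.774

FS = 1.77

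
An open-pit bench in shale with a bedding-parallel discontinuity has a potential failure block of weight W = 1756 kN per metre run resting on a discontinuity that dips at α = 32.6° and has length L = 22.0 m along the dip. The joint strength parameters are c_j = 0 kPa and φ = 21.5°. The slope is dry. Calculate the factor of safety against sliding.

Resolving the block weight along and normal to the plane and applying the Mohr–Coulomb strength on the joint:
N' = W cosα = 1756·cos32.6° = 1479.3 kN/m
Driving force T = W sinα = 1756·sin32.6° = 946.1 kN/m
Resisting force R = c_j·L + N'·tanφ = 0·22.0 + 1479.3·tan21.5° = 0.0 + 582.7 = 582.7 kN/m
FS = R / T = 582.7 / 946.1 = 0.616

FS = 0.62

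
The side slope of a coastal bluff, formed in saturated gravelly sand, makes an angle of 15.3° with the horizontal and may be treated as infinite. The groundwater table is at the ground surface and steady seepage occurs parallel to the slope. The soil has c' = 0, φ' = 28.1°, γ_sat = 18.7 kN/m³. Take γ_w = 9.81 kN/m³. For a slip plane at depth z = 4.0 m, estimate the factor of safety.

FS = 0.93

With seepage parallel to the slope and the water table at the surface, the effective normal stress on the slip plane uses the buoyant unit weight γ' = γ_sat − γ_w while the driving shear stress uses γ_sat:
FS = [c' + γ' z cos²β tanφ'] / [γ_sat z sinβ cosβ]
(For c' = 0 this reduces to FS = (γ'/γ_sat)·tanφ'/tanβ.)
γ' = 18.7 − 9.81 = 8.89 kN/m³
Numerator = 0.0 + 8.89·4.0·cos²15.3°·tan28.1° = 0.0 + 8.89·4.0·0.9304·0.5340 = 17.665 kPa
Denominator = 18.7·4.0·sin15.3°·cos15.3° = 18.7·4.0·0.2639·0.9646 = 19.038 kPa
FS = 17.665 / 19.038 = 0.928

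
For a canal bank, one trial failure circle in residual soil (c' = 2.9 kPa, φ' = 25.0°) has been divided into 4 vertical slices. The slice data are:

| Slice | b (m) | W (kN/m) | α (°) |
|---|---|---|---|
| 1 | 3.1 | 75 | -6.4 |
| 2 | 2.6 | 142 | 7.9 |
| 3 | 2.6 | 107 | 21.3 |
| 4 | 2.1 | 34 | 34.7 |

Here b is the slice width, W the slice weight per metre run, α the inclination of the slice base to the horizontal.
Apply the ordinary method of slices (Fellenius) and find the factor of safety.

Ordinary method of slices: FS = Σ[c'·Δl_i + (W_i cosα_i)·tanφ'] / Σ W_i sinα_i, with Δl_i = b_i / cosα_i.
Slice 1: Δl = 3.1/cos(-6.4°) = 3.119 m; N'_1 = 75·cos(-6.4°) = 74.5; c'Δl = 9.05; W sinα = -8.4
Slice 2: Δl = 2.6/cos7.9° = 2.625 m; N'_2 = 142·cos7.9° = 140.7; c'Δl = 7.61; W sinα = 19.5
Slice 3: Δl = 2.6/cos21.3° = 2.791 m; N'_3 = 107·cos21.3° = 99.7; c'Δl = 8.09; W sinα = 38.9
Slice 4: Δl = 2.1/cos34.7° = 2.554 m; N'_4 = 34·cos34.7° = 28.0; c'Δl = 7.41; W sinα = 19.4
Σc'Δl = 32.2 kN/m; ΣN' = 342.8 kN/m; ΣW sinα = 69.4 kN/m
Resisting = 32.2 + 342.8·tan25.0° = 32.2 + 159.9 = 192.0 kN/m
FS = 192.0 / 69.4 = 2.768

FS = 2.77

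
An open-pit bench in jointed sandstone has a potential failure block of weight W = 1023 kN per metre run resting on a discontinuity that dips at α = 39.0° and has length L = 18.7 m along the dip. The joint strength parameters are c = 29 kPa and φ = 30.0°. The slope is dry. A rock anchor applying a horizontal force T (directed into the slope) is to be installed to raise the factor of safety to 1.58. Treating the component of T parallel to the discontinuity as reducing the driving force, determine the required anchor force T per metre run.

Resolving forces along and normal to the sliding plane, with the horizontal anchor force T adding T·sinα to the effective normal force and T·cosα acting up the plane against the driving force:
FS = [cL + (W cosα + T sinα) tanφ] / [W sinα − T cosα]
Without the anchor: N' = 795.0 kN/m, driving T_d = 643.8 kN/m, resisting R = 29·18.7 + 795.0·tan30.0° = 1001.3 kN/m, FS = 1.56.
Setting FS = 1.58 and solving for T:
1.58·(643.8 − T cos39.0°) = 1001.3 + T sin39.0°·tan30.0°
T·(sin39.0°·tan30.0° + 1.58·cos39.0°) = 1.58·643.8 − 1001.3
T·(0.6293·0.5774 + 1.58·0.7771) = 1017.2 − 1001.3 = 15.9
T·1.5912 = 15.9
T = 10.0 kN/m

T = 10 kN/m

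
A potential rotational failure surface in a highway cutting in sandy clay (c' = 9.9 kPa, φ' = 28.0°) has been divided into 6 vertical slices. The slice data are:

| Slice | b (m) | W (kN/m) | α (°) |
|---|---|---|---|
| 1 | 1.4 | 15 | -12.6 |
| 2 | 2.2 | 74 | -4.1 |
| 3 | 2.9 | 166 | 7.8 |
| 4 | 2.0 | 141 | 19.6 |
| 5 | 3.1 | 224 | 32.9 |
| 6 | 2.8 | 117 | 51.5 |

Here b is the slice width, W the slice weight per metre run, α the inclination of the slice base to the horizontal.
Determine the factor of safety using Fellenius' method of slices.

FS = 1.86

Ordinary method of slices: FS = Σ[c'·Δl_i + (W_i cosα_i)·tanφ'] / Σ W_i sinα_i, with Δl_i = b_i / cosα_i.
Slice 1: Δl = 1.4/cos(-12.6°) = 1.435 m; N'_1 = 15·cos(-12.6°) = 14.6; c'Δl = 14.20; W sinα = -3.3
Slice 2: Δl = 2.2/cos(-4.1°) = 2.206 m; N'_2 = 74·cos(-4.1°) = 73.8; c'Δl = 21.84; W sinα = -5.3
Slice 3: Δl = 2.9/cos7.8° = 2.927 m; N'_3 = 166·cos7.8° = 164.5; c'Δl = 28.98; W sinα = 22.5
Slice 4: Δl = 2.0/cos19.6° = 2.123 m; N'_4 = 141·cos19.6° = 132.8; c'Δl = 21.02; W sinα = 47.3
Slice 5: Δl = 3.1/cos32.9° = 3.692 m; N'_5 = 224·cos32.9° = 188.1; c'Δl = 36.55; W sinα = 121.7
Slice 6: Δl = 2.8/cos51.5° = 4.498 m; N'_6 = 117·cos51.5° = 72.8; c'Δl = 44.53; W sinα = 91.6
Σc'Δl = 167.1 kN/m; ΣN' = 646.7 kN/m; ΣW sinα = 274.5 kN/m
Resisting = 167.1 + 646.7·tan28.0° = 167.1 + 343.8 = 510.9 kN/m
FS = 510.9 / 274.5 = 1.861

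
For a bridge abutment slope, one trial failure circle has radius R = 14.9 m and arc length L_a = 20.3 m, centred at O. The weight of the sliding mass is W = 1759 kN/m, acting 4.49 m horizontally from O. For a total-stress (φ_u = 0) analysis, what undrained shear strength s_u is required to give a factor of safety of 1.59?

FS = s_u·L_a·R / (W·d), so s_u = FS·W·d / (L_a·R).
s_u = 1.59·1759·4.49 / (20.30·14.9) = 12557.7 / 302.47 = 41.52 kPa

s_u = 41.5 kPa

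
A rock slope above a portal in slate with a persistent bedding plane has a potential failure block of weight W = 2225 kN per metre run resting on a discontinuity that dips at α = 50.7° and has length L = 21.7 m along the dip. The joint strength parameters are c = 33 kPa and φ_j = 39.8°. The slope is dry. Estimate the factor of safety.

FS = 1.10

Resolving the block weight along and normal to the plane and applying the Mohr–Coulomb strength on the joint:
N' = W cosα = 2225·cos50.7° = 1409.3 kN/m
Driving force T = W sinα = 2225·sin50.7° = 1721.8 kN/m
Resisting force R = c·L + N'·tanφ_j = 33·21.7 + 1409.3·tan39.8° = 716.1 + 1174.2 = 1890.3 kN/m
FS = R / T = 1890.3 / 1721.8 = 1.098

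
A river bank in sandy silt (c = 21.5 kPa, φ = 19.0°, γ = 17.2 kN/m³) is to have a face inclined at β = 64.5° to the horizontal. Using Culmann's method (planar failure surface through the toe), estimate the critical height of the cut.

H_c = 14.27 m

Culmann's analysis gives the critical failure plane at α_cr = (β + φ)/2 = (64.5 + 19.0)/2 = 41.8°, and the critical height
H_c = (4c/γ) · sinβ cosφ / [1 − cos(β − φ)]
    = (4·21.5/17.2) · sin64.5°·cos19.0° / [1 − cos(45.5°)]
    = 5.000 · 0.9026·0.9455 / [1 − 0.7009]
    = 5.000 · 0.8534 / 0.2991
    = 14.27 m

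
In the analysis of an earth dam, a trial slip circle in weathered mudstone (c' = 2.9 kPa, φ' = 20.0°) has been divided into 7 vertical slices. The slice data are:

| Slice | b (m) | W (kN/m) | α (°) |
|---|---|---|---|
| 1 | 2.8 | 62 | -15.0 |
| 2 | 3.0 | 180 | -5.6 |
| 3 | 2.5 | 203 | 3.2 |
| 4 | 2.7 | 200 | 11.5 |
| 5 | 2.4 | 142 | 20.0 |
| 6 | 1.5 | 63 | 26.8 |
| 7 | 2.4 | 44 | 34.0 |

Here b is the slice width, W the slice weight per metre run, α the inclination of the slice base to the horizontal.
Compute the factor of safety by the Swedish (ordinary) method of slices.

Ordinary method of slices: FS = Σ[c'·Δl_i + (W_i cosα_i)·tanφ'] / Σ W_i sinα_i, with Δl_i = b_i / cosα_i.
Slice 1: Δl = 2.8/cos(-15.0°) = 2.899 m; N'_1 = 62·cos(-15.0°) = 59.9; c'Δl = 8.41; W sinα = -16.0
Slice 2: Δl = 3.0/cos(-5.6°) = 3.014 m; N'_2 = 180·cos(-5.6°) = 179.1; c'Δl = 8.74; W sinα = -17.6
Slice 3: Δl = 2.5/cos3.2° = 2.504 m; N'_3 = 203·cos3.2° = 202.7; c'Δl = 7.26; W sinα = 11.3
Slice 4: Δl = 2.7/cos11.5° = 2.755 m; N'_4 = 200·cos11.5° = 196.0; c'Δl = 7.99; W sinα = 39.9
Slice 5: Δl = 2.4/cos20.0° = 2.554 m; N'_5 = 142·cos20.0° = 133.4; c'Δl = 7.41; W sinα = 48.6
Slice 6: Δl = 1.5/cos26.8° = 1.681 m; N'_6 = 63·cos26.8° = 56.2; c'Δl = 4.87; W sinα = 28.4
Slice 7: Δl = 2.4/cos34.0° = 2.895 m; N'_7 = 44·cos34.0° = 36.5; c'Δl = 8.40; W sinα = 24.6
Σc'Δl = 53.1 kN/m; ΣN' = 863.8 kN/m; ΣW sinα = 119.2 kN/m
Resisting = 53.1 + 863.8·tan20.0° = 53.1 + 314.4 = 367.5 kN/m
FS = 367.5 / 119.2 = 3.084

FS = 3.08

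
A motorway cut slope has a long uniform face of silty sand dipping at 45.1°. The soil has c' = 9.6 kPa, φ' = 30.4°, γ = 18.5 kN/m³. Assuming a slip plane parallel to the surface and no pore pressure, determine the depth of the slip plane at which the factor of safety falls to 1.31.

z = 1.43 m

Setting FS = 1.31 in FS = [c' + γz cos²β tanφ'] / [γz sinβ cosβ] and solving for z:
z = c' / [γ cosβ (FS·sinβ − cosβ·tanφ')]
  = 9.6 / [18.5·cos45.1°·(1.31·sin45.1° − cos45.1°·tan30.4°)]
  = 9.6 / [18.5·0.7059·(1.31·0.7083 − 0.7059·0.5867)]
  = 9.6 / 6.7094 = 1.431 m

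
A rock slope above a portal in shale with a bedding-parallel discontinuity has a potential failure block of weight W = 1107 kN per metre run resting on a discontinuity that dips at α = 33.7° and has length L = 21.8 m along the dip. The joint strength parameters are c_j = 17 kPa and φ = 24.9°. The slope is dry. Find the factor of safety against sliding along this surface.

FS = 1.30

Resolving the block weight along and normal to the plane and applying the Mohr–Coulomb strength on the joint:
N' = W cosα = 1107·cos33.7° = 921.0 kN/m
Driving force T = W sinα = 1107·sin33.7° = 614.2 kN/m
Resisting force R = c_j·L + N'·tanφ = 17·21.8 + 921.0·tan24.9° = 370.6 + 427.5 = 798.1 kN/m
FS = R / T = 798.1 / 614.2 = 1.299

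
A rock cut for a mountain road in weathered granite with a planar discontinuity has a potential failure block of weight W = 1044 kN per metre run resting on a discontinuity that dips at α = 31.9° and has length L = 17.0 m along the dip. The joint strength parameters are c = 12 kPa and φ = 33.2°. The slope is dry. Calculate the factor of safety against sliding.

Resolving the block weight along and normal to the plane and applying the Mohr–Coulomb strength on the joint:
N' = W cosα = 1044·cos31.9° = 886.3 kN/m
Driving force T = W sinα = 1044·sin31.9° = 551.7 kN/m
Resisting force R = c·L + N'·tanφ = 12·17.0 + 886.3·tan33.2° = 204.0 + 580.0 = 784.0 kN/m
FS = R / T = 784.0 / 551.7 = 1.421

FS = 1.42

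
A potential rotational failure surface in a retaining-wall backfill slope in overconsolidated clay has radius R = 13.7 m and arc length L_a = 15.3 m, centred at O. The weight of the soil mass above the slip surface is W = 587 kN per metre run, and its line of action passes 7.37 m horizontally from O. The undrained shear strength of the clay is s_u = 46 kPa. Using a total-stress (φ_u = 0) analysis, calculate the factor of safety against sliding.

Taking moments about the centre O, the resisting moment is provided by the undrained shear strength acting along the arc:
M_R = s_u·L_a·R = 46·15.30·13.7 = 9642.1 kN·m/m
M_D = W·d = 587·7.37 = 4326.2 kN·m/m
FS = M_R / M_D = 9642.1 / 4326.2 = 2.229

FS = 2.23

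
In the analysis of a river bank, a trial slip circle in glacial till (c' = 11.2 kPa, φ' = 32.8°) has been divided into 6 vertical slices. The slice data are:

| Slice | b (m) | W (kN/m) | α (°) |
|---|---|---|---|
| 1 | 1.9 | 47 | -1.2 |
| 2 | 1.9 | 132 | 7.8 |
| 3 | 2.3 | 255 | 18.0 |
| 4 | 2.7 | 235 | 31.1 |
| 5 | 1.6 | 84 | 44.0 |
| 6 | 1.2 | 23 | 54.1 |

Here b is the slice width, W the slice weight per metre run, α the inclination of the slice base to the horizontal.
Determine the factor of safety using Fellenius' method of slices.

Ordinary method of slices: FS = Σ[c'·Δl_i + (W_i cosα_i)·tanφ'] / Σ W_i sinα_i, with Δl_i = b_i / cosα_i.
Slice 1: Δl = 1.9/cos(-1.2°) = 1.900 m; N'_1 = 47·cos(-1.2°) = 47.0; c'Δl = 21.28; W sinα = -1.0
Slice 2: Δl = 1.9/cos7.8° = 1.918 m; N'_2 = 132·cos7.8° = 130.8; c'Δl = 21.48; W sinα = 17.9
Slice 3: Δl = 2.3/cos18.0° = 2.418 m; N'_3 = 255·cos18.0° = 242.5; c'Δl = 27.09; W sinα = 78.8
Slice 4: Δl = 2.7/cos31.1° = 3.153 m; N'_4 = 235·cos31.1° = 201.2; c'Δl = 35.32; W sinα = 121.4
Slice 5: Δl = 1.6/cos44.0° = 2.224 m; N'_5 = 84·cos44.0° = 60.4; c'Δl = 24.91; W sinα = 58.4
Slice 6: Δl = 1.2/cos54.1° = 2.046 m; N'_6 = 23·cos54.1° = 13.5; c'Δl = 22.92; W sinα = 18.6
Σc'Δl = 153.0 kN/m; ΣN' = 695.4 kN/m; ΣW sinα = 294.1 kN/m
Resisting = 153.0 + 695.4·tan32.8° = 153.0 + 448.2 = 601.2 kN/m
FS = 601.2 / 294.1 = 2.044

FS = 2.04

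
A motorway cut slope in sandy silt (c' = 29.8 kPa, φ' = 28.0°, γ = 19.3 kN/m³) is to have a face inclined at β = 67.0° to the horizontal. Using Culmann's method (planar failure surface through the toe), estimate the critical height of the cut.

H_c = 22.52 m

Culmann's analysis gives the critical failure plane at α_cr = (β + φ')/2 = (67.0 + 28.0)/2 = 47.5°, and the critical height
H_c = (4c'/γ) · sinβ cosφ' / [1 − cos(β − φ')]
    = (4·29.8/19.3) · sin67.0°·cos28.0° / [1 − cos(39.0°)]
    = 6.176 · 0.9205·0.8829 / [1 − 0.7771]
    = 6.176 · 0.8128 / 0.2229
    = 22.52 m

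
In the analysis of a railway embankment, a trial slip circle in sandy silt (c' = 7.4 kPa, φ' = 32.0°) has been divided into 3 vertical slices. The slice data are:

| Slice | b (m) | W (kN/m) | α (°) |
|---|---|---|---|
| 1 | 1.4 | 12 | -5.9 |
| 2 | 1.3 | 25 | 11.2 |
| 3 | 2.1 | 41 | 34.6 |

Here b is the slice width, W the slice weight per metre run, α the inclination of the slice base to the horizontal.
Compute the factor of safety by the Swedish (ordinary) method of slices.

FS = 3.08

Ordinary method of slices: FS = Σ[c'·Δl_i + (W_i cosα_i)·tanφ'] / Σ W_i sinα_i, with Δl_i = b_i / cosα_i.
Slice 1: Δl = 1.4/cos(-5.9°) = 1.407 m; N'_1 = 12·cos(-5.9°) = 11.9; c'Δl = 10.42; W sinα = -1.2
Slice 2: Δl = 1.3/cos11.2° = 1.325 m; N'_2 = 25·cos11.2° = 24.5; c'Δl = 9.81; W sinα = 4.9
Slice 3: Δl = 2.1/cos34.6° = 2.551 m; N'_3 = 41·cos34.6° = 33.7; c'Δl = 18.88; W sinα = 23.3
Σc'Δl = 39.1 kN/m; ΣN' = 70.2 kN/m; ΣW sinα = 26.9 kN/m
Resisting = 39.1 + 70.2·tan32.0° = 39.1 + 43.9 = 83.0 kN/m
FS = 83.0 / 26.9 = 3.084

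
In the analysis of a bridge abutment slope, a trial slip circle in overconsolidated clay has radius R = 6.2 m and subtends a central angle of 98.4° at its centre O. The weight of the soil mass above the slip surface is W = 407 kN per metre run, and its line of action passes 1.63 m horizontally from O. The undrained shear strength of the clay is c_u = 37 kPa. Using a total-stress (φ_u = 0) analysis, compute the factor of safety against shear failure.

FS = 3.68

Taking moments about the centre O, the resisting moment is provided by the undrained shear strength acting along the arc:
Arc length L_a = R·θ = 6.2·(98.4°·π/180) = 6.2·1.7174 = 10.65 m
M_R = c_u·L_a·R = 37·10.65·6.2 = 2442.6 kN·m/m
M_D = W·d = 407·1.63 = 663.4 kN·m/m
FS = M_R / M_D = 2442.6 / 663.4 = 3.682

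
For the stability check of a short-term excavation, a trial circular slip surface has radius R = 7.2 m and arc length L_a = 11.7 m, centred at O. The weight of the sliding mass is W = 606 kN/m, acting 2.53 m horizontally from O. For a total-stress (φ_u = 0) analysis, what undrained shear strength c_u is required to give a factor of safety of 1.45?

FS = c_u·L_a·R / (W·d), so c_u = FS·W·d / (L_a·R).
c_u = 1.45·606·2.53 / (11.70·7.2) = 2223.1 / 84.24 = 26.39 kPa

c_u = 26.4 kPa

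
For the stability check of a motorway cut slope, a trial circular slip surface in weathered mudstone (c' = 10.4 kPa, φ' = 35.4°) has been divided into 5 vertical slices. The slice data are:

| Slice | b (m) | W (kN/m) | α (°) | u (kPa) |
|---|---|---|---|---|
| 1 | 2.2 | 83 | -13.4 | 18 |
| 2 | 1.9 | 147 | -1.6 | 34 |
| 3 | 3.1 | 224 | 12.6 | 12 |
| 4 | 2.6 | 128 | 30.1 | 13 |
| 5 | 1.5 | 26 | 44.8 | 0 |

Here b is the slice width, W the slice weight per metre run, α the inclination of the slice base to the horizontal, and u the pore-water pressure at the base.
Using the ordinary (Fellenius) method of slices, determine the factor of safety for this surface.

Ordinary method of slices: FS = Σ[c'·Δl_i + (W_i cosα_i − u_i·Δl_i)·tanφ'] / Σ W_i sinα_i, with Δl_i = b_i / cosα_i.
Slice 1: Δl = 2.2/cos(-13.4°) = 2.262 m; N'_1 = 83·cos(-13.4°) − 18·2.262 = 40.0; c'Δl = 23.52; W sinα = -19.2
Slice 2: Δl = 1.9/cos(-1.6°) = 1.901 m; N'_2 = 147·cos(-1.6°) − 34·1.901 = 82.3; c'Δl = 19.77; W sinα = -4.1
Slice 3: Δl = 3.1/cos12.6° = 3.177 m; N'_3 = 224·cos12.6° − 12·3.177 = 180.5; c'Δl = 33.04; W sinα = 48.9
Slice 4: Δl = 2.6/cos30.1° = 3.005 m; N'_4 = 128·cos30.1° − 13·3.005 = 71.7; c'Δl = 31.25; W sinα = 64.2
Slice 5: Δl = 1.5/cos44.8° = 2.114 m; N'_5 = 26·cos44.8° − 0·2.114 = 18.4; c'Δl = 21.99; W sinα = 18.3
Σc'Δl = 129.6 kN/m; ΣN' = 393.0 kN/m; ΣW sinα = 108.0 kN/m
Resisting = 129.6 + 393.0·tan35.4° = 129.6 + 279.3 = 408.8 kN/m
FS = 408.8 / 108.0 = 3.784

FS = 3.78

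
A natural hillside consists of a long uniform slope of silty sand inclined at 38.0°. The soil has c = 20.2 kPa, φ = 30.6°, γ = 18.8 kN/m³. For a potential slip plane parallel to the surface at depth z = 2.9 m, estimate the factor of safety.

FS = 1.52

For an infinite slope with a slip plane parallel to the surface (no pore pressure): FS = [c + γz cos²β tanφ] / [γz sinβ cosβ].
γz = 18.8·2.9 = 54.52 kN/m²
Numerator = 20.2 + 54.52·cos²38.0°·tan30.6° = 20.2 + 54.52·0.6210·0.5914 = 40.222 kPa
Denominator = 54.52·sin38.0°·cos38.0° = 54.52·0.6157·0.7880 = 26.450 kPa
FS = 40.222 / 26.450 = 1.521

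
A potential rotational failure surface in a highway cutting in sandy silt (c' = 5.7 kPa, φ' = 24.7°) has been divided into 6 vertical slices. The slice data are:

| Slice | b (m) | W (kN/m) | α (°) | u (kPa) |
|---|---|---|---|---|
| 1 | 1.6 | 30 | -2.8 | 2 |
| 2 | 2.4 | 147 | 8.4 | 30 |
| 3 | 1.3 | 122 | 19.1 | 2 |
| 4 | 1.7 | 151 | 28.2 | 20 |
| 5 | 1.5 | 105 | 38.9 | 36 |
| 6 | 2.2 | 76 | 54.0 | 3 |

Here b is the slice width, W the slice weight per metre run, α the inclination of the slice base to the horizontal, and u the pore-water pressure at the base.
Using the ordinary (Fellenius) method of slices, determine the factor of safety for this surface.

Ordinary method of slices: FS = Σ[c'·Δl_i + (W_i cosα_i − u_i·Δl_i)·tanφ'] / Σ W_i sinα_i, with Δl_i = b_i / cosα_i.
Slice 1: Δl = 1.6/cos(-2.8°) = 1.602 m; N'_1 = 30·cos(-2.8°) − 2·1.602 = 26.8; c'Δl = 9.13; W sinα = -1.5
Slice 2: Δl = 2.4/cos8.4° = 2.426 m; N'_2 = 147·cos8.4° − 30·2.426 = 72.6; c'Δl = 13.83; W sinα = 21.5
Slice 3: Δl = 1.3/cos19.1° = 1.376 m; N'_3 = 122·cos19.1° − 2·1.376 = 112.5; c'Δl = 7.84; W sinα = 39.9
Slice 4: Δl = 1.7/cos28.2° = 1.929 m; N'_4 = 151·cos28.2° − 20·1.929 = 94.5; c'Δl = 11.00; W sinα = 71.4
Slice 5: Δl = 1.5/cos38.9° = 1.927 m; N'_5 = 105·cos38.9° − 36·1.927 = 12.3; c'Δl = 10.99; W sinα = 65.9
Slice 6: Δl = 2.2/cos54.0° = 3.743 m; N'_6 = 76·cos54.0° − 3·3.743 = 33.4; c'Δl = 21.33; W sinα = 61.5
Σc'Δl = 74.1 kN/m; ΣN' = 352.2 kN/m; ΣW sinα = 258.7 kN/m
Resisting = 74.1 + 352.2·tan24.7° = 74.1 + 162.0 = 236.1 kN/m
FS = 236.1 / 258.7 = 0.913

FS = 0.91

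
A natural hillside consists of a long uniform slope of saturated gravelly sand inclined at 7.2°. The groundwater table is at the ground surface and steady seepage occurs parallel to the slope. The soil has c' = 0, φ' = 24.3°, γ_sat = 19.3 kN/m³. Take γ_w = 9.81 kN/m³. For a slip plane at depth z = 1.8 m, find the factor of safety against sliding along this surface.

FS = 1.76

With seepage parallel to the slope and the water table at the surface, the effective normal stress on the slip plane uses the buoyant unit weight γ' = γ_sat − γ_w while the driving shear stress uses γ_sat:
FS = [c' + γ' z cos²β tanφ'] / [γ_sat z sinβ cosβ]
(For c' = 0 this reduces to FS = (γ'/γ_sat)·tanφ'/tanβ.)
γ' = 19.3 − 9.81 = 9.49 kN/m³
Numerator = 0.0 + 9.49·1.8·cos²7.2°·tan24.3° = 0.0 + 9.49·1.8·0.9843·0.4515 = 7.592 kPa
Denominator = 19.3·1.8·sin7.2°·cos7.2° = 19.3·1.8·0.1253·0.9921 = 4.320 kPa
FS = 7.592 / 4.320 = 1.757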